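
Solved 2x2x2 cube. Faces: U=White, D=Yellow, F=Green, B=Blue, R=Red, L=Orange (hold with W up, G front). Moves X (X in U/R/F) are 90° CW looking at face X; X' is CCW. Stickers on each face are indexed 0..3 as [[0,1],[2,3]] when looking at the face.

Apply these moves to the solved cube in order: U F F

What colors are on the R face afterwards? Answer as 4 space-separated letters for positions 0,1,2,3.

Answer: O B G R

Derivation:
After move 1 (U): U=WWWW F=RRGG R=BBRR B=OOBB L=GGOO
After move 2 (F): F=GRGR U=WWOG R=WBWR D=RBYY L=GYOY
After move 3 (F): F=GGRR U=WWYY R=OBGR D=WWYY L=GROB
Query: R face = OBGR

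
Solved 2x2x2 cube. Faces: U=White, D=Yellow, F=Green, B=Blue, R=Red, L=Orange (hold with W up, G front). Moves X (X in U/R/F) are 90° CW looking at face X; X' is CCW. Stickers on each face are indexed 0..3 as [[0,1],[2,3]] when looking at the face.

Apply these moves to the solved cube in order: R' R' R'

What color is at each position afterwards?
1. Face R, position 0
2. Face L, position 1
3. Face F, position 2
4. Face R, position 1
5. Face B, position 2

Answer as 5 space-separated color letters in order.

Answer: R O G R W

Derivation:
After move 1 (R'): R=RRRR U=WBWB F=GWGW D=YGYG B=YBYB
After move 2 (R'): R=RRRR U=WYWY F=GBGB D=YWYW B=GBGB
After move 3 (R'): R=RRRR U=WGWG F=GYGY D=YBYB B=WBWB
Query 1: R[0] = R
Query 2: L[1] = O
Query 3: F[2] = G
Query 4: R[1] = R
Query 5: B[2] = W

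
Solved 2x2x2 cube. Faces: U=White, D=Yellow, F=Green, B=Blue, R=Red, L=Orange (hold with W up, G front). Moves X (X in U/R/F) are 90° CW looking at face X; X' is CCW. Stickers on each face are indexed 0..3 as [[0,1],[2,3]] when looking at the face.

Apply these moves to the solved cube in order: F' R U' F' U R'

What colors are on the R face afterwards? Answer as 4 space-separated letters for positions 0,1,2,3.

After move 1 (F'): F=GGGG U=WWRR R=YRYR D=OOYY L=OWOW
After move 2 (R): R=YYRR U=WGRG F=GOGY D=OBYB B=RBWB
After move 3 (U'): U=GGWR F=OWGY R=GORR B=YYWB L=RBOW
After move 4 (F'): F=WYOG U=GGGR R=BOOR D=BWYB L=RROW
After move 5 (U): U=GGRG F=BOOG R=YYOR B=RRWB L=WYOW
After move 6 (R'): R=YRYO U=GWRR F=BGOG D=BOYG B=BRWB
Query: R face = YRYO

Answer: Y R Y O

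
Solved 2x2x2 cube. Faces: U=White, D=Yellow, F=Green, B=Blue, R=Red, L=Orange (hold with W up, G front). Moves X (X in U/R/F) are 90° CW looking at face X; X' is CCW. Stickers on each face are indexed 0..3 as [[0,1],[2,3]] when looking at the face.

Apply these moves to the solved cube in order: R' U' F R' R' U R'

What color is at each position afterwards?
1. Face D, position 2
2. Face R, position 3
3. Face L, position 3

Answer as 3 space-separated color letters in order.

After move 1 (R'): R=RRRR U=WBWB F=GWGW D=YGYG B=YBYB
After move 2 (U'): U=BBWW F=OOGW R=GWRR B=RRYB L=YBOO
After move 3 (F): F=GOWO U=BBOB R=WWWR D=RGYG L=YYOG
After move 4 (R'): R=WRWW U=BYOR F=GBWB D=ROYO B=GRGB
After move 5 (R'): R=RWWW U=BGOG F=GYWR D=RBYB B=OROB
After move 6 (U): U=OBGG F=RWWR R=ORWW B=YYOB L=GYOG
After move 7 (R'): R=RWOW U=OOGY F=RBWG D=RWYR B=BYBB
Query 1: D[2] = Y
Query 2: R[3] = W
Query 3: L[3] = G

Answer: Y W G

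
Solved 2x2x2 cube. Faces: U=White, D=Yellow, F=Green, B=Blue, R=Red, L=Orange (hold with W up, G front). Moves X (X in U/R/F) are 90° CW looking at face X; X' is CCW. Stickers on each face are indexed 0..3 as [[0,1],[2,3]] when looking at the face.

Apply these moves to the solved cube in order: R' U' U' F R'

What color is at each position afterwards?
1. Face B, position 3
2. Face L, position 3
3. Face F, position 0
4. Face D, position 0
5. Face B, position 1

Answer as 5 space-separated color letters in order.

After move 1 (R'): R=RRRR U=WBWB F=GWGW D=YGYG B=YBYB
After move 2 (U'): U=BBWW F=OOGW R=GWRR B=RRYB L=YBOO
After move 3 (U'): U=BWBW F=YBGW R=OORR B=GWYB L=RROO
After move 4 (F): F=GYWB U=BWOR R=BOWR D=ROYG L=RYOG
After move 5 (R'): R=ORBW U=BYOG F=GWWR D=RYYB B=GWOB
Query 1: B[3] = B
Query 2: L[3] = G
Query 3: F[0] = G
Query 4: D[0] = R
Query 5: B[1] = W

Answer: B G G R W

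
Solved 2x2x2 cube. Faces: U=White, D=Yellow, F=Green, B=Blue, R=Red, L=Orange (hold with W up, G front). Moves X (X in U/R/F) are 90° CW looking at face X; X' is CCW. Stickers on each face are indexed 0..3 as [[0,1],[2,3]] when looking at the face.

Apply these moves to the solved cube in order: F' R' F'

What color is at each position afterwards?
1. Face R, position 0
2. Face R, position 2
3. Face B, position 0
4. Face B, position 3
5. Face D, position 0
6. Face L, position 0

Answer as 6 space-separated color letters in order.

After move 1 (F'): F=GGGG U=WWRR R=YRYR D=OOYY L=OWOW
After move 2 (R'): R=RRYY U=WBRB F=GWGR D=OGYG B=YBOB
After move 3 (F'): F=WRGG U=WBRY R=GROY D=WWYG L=OBOR
Query 1: R[0] = G
Query 2: R[2] = O
Query 3: B[0] = Y
Query 4: B[3] = B
Query 5: D[0] = W
Query 6: L[0] = O

Answer: G O Y B W O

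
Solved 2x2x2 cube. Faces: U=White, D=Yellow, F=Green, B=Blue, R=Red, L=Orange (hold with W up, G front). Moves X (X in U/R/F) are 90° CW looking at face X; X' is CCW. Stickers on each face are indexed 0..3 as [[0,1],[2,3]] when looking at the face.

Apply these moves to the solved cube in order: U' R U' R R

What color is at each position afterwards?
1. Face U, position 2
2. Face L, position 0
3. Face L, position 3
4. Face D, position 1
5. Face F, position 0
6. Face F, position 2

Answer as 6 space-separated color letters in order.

Answer: W W O G B G

Derivation:
After move 1 (U'): U=WWWW F=OOGG R=GGRR B=RRBB L=BBOO
After move 2 (R): R=RGRG U=WOWG F=OYGY D=YBYR B=WRWB
After move 3 (U'): U=OGWW F=BBGY R=OYRG B=RGWB L=WROO
After move 4 (R): R=ROGY U=OBWY F=BBGR D=YWYR B=WGGB
After move 5 (R): R=GRYO U=OBWR F=BWGR D=YGYW B=YGBB
Query 1: U[2] = W
Query 2: L[0] = W
Query 3: L[3] = O
Query 4: D[1] = G
Query 5: F[0] = B
Query 6: F[2] = G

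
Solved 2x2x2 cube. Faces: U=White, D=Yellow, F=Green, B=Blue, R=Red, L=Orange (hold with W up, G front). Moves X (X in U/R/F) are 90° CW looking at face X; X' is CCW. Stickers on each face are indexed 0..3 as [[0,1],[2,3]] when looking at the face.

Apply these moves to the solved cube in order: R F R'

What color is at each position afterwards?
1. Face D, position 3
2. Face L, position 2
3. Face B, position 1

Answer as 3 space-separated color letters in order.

After move 1 (R): R=RRRR U=WGWG F=GYGY D=YBYB B=WBWB
After move 2 (F): F=GGYY U=WGOO R=WRGR D=RRYB L=OYOB
After move 3 (R'): R=RRWG U=WWOW F=GGYO D=RGYY B=BBRB
Query 1: D[3] = Y
Query 2: L[2] = O
Query 3: B[1] = B

Answer: Y O B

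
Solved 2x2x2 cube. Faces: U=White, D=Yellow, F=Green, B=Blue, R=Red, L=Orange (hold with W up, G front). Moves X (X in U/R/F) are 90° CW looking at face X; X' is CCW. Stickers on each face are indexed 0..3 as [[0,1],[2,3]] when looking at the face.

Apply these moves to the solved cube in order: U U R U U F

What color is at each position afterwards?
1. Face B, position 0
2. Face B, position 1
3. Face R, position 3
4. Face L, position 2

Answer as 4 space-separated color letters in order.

Answer: B Y O O

Derivation:
After move 1 (U): U=WWWW F=RRGG R=BBRR B=OOBB L=GGOO
After move 2 (U): U=WWWW F=BBGG R=OORR B=GGBB L=RROO
After move 3 (R): R=RORO U=WBWG F=BYGY D=YBYG B=WGWB
After move 4 (U): U=WWGB F=ROGY R=WGRO B=RRWB L=BYOO
After move 5 (U): U=GWBW F=WGGY R=RRRO B=BYWB L=ROOO
After move 6 (F): F=GWYG U=GWOO R=BRWO D=RRYG L=RYOB
Query 1: B[0] = B
Query 2: B[1] = Y
Query 3: R[3] = O
Query 4: L[2] = O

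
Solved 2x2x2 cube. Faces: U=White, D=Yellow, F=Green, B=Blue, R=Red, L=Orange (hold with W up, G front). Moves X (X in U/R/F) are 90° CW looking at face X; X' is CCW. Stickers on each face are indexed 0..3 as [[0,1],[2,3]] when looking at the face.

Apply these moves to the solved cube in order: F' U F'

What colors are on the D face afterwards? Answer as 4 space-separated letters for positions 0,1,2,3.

After move 1 (F'): F=GGGG U=WWRR R=YRYR D=OOYY L=OWOW
After move 2 (U): U=RWRW F=YRGG R=BBYR B=OWBB L=GGOW
After move 3 (F'): F=RGYG U=RWBY R=OBOR D=GWYY L=GWOR
Query: D face = GWYY

Answer: G W Y Y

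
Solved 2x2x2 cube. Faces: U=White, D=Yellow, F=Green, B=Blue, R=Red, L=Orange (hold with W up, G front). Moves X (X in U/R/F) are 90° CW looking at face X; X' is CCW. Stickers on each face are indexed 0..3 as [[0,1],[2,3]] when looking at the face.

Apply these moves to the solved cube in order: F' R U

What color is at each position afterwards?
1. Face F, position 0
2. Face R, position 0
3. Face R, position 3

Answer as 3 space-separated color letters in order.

After move 1 (F'): F=GGGG U=WWRR R=YRYR D=OOYY L=OWOW
After move 2 (R): R=YYRR U=WGRG F=GOGY D=OBYB B=RBWB
After move 3 (U): U=RWGG F=YYGY R=RBRR B=OWWB L=GOOW
Query 1: F[0] = Y
Query 2: R[0] = R
Query 3: R[3] = R

Answer: Y R R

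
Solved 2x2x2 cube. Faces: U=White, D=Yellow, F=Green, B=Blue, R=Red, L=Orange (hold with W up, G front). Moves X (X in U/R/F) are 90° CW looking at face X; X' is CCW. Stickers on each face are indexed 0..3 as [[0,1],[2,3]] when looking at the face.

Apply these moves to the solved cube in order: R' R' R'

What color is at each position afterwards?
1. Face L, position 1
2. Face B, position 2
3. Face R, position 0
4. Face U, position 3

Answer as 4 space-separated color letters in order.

After move 1 (R'): R=RRRR U=WBWB F=GWGW D=YGYG B=YBYB
After move 2 (R'): R=RRRR U=WYWY F=GBGB D=YWYW B=GBGB
After move 3 (R'): R=RRRR U=WGWG F=GYGY D=YBYB B=WBWB
Query 1: L[1] = O
Query 2: B[2] = W
Query 3: R[0] = R
Query 4: U[3] = G

Answer: O W R G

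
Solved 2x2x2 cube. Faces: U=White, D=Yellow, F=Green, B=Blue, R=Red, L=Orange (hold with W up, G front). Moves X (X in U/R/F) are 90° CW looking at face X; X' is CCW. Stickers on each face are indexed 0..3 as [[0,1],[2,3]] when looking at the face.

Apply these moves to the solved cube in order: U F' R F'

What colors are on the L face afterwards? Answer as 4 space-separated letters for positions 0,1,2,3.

Answer: G G O B

Derivation:
After move 1 (U): U=WWWW F=RRGG R=BBRR B=OOBB L=GGOO
After move 2 (F'): F=RGRG U=WWBR R=YBYR D=GOYY L=GWOW
After move 3 (R): R=YYRB U=WGBG F=RORY D=GBYO B=ROWB
After move 4 (F'): F=OYRR U=WGYR R=BYGB D=WWYO L=GGOB
Query: L face = GGOB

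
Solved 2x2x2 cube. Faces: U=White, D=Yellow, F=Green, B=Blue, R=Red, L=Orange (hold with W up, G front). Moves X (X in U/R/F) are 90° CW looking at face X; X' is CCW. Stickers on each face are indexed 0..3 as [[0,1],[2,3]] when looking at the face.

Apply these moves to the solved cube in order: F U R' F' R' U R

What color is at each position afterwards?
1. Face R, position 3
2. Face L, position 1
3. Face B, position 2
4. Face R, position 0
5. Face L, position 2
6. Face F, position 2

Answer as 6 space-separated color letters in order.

Answer: Y B O R O W

Derivation:
After move 1 (F): F=GGGG U=WWOO R=WRWR D=RRYY L=OYOY
After move 2 (U): U=OWOW F=WRGG R=BBWR B=OYBB L=GGOY
After move 3 (R'): R=BRBW U=OBOO F=WWGW D=RRYG B=YYRB
After move 4 (F'): F=WWWG U=OBBB R=RRRW D=GYYG L=GOOO
After move 5 (R'): R=RWRR U=ORBY F=WBWB D=GWYG B=GYYB
After move 6 (U): U=BOYR F=RWWB R=GYRR B=GOYB L=WBOO
After move 7 (R): R=RGRY U=BWYB F=RWWG D=GYYG B=ROOB
Query 1: R[3] = Y
Query 2: L[1] = B
Query 3: B[2] = O
Query 4: R[0] = R
Query 5: L[2] = O
Query 6: F[2] = W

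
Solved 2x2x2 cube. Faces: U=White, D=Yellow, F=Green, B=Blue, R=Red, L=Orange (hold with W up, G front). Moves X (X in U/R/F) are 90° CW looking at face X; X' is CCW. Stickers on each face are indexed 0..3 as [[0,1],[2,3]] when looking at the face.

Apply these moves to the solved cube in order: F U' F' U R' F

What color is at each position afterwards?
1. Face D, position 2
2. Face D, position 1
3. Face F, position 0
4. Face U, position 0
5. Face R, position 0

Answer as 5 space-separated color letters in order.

Answer: Y R O G W

Derivation:
After move 1 (F): F=GGGG U=WWOO R=WRWR D=RRYY L=OYOY
After move 2 (U'): U=WOWO F=OYGG R=GGWR B=WRBB L=BBOY
After move 3 (F'): F=YGOG U=WOGW R=RGRR D=BYYY L=BOOW
After move 4 (U): U=GWWO F=RGOG R=WRRR B=BOBB L=YGOW
After move 5 (R'): R=RRWR U=GBWB F=RWOO D=BGYG B=YOYB
After move 6 (F): F=OROW U=GBWG R=WRBR D=WRYG L=YBOG
Query 1: D[2] = Y
Query 2: D[1] = R
Query 3: F[0] = O
Query 4: U[0] = G
Query 5: R[0] = W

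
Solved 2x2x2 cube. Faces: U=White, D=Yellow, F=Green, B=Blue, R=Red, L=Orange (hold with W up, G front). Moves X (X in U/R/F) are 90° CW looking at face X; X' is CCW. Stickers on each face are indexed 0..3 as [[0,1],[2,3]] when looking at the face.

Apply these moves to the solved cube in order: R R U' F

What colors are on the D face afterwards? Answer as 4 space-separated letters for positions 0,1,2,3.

Answer: R G Y W

Derivation:
After move 1 (R): R=RRRR U=WGWG F=GYGY D=YBYB B=WBWB
After move 2 (R): R=RRRR U=WYWY F=GBGB D=YWYW B=GBGB
After move 3 (U'): U=YYWW F=OOGB R=GBRR B=RRGB L=GBOO
After move 4 (F): F=GOBO U=YYOB R=WBWR D=RGYW L=GYOW
Query: D face = RGYW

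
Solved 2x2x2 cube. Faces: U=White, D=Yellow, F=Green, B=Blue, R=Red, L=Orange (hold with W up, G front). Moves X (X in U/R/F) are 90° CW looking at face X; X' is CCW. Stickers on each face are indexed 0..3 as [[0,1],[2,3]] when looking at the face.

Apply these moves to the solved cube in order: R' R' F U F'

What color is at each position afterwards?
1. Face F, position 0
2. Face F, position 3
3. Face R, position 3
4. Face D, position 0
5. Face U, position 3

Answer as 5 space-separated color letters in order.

Answer: R B R G Y

Derivation:
After move 1 (R'): R=RRRR U=WBWB F=GWGW D=YGYG B=YBYB
After move 2 (R'): R=RRRR U=WYWY F=GBGB D=YWYW B=GBGB
After move 3 (F): F=GGBB U=WYOO R=WRYR D=RRYW L=OYOW
After move 4 (U): U=OWOY F=WRBB R=GBYR B=OYGB L=GGOW
After move 5 (F'): F=RBWB U=OWGY R=RBRR D=GWYW L=GYOO
Query 1: F[0] = R
Query 2: F[3] = B
Query 3: R[3] = R
Query 4: D[0] = G
Query 5: U[3] = Y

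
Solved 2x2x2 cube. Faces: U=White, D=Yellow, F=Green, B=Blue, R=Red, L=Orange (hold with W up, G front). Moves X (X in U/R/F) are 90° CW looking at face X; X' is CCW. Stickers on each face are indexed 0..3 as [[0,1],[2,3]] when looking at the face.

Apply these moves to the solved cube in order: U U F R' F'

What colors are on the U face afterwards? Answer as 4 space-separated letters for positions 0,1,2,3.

Answer: W B O W

Derivation:
After move 1 (U): U=WWWW F=RRGG R=BBRR B=OOBB L=GGOO
After move 2 (U): U=WWWW F=BBGG R=OORR B=GGBB L=RROO
After move 3 (F): F=GBGB U=WWOR R=WOWR D=ROYY L=RYOY
After move 4 (R'): R=ORWW U=WBOG F=GWGR D=RBYB B=YGOB
After move 5 (F'): F=WRGG U=WBOW R=BRRW D=YYYB L=RGOO
Query: U face = WBOW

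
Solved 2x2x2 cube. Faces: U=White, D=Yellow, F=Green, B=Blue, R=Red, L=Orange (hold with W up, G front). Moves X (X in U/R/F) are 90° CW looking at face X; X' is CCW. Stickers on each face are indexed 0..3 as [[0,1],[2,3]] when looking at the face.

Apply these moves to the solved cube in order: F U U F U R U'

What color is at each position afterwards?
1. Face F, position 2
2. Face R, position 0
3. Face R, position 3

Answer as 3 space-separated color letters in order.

Answer: G W G

Derivation:
After move 1 (F): F=GGGG U=WWOO R=WRWR D=RRYY L=OYOY
After move 2 (U): U=OWOW F=WRGG R=BBWR B=OYBB L=GGOY
After move 3 (U): U=OOWW F=BBGG R=OYWR B=GGBB L=WROY
After move 4 (F): F=GBGB U=OOYR R=WYWR D=WOYY L=WROR
After move 5 (U): U=YORO F=WYGB R=GGWR B=WRBB L=GBOR
After move 6 (R): R=WGRG U=YYRB F=WOGY D=WBYW B=OROB
After move 7 (U'): U=YBYR F=GBGY R=WORG B=WGOB L=OROR
Query 1: F[2] = G
Query 2: R[0] = W
Query 3: R[3] = G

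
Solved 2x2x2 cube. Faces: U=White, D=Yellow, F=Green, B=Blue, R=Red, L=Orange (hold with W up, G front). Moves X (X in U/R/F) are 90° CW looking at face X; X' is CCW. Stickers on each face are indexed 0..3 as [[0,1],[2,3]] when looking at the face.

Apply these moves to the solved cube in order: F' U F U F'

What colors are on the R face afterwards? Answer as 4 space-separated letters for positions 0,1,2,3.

Answer: B W Y R

Derivation:
After move 1 (F'): F=GGGG U=WWRR R=YRYR D=OOYY L=OWOW
After move 2 (U): U=RWRW F=YRGG R=BBYR B=OWBB L=GGOW
After move 3 (F): F=GYGR U=RWWG R=RBWR D=YBYY L=GOOO
After move 4 (U): U=WRGW F=RBGR R=OWWR B=GOBB L=GYOO
After move 5 (F'): F=BRRG U=WROW R=BWYR D=YOYY L=GWOG
Query: R face = BWYR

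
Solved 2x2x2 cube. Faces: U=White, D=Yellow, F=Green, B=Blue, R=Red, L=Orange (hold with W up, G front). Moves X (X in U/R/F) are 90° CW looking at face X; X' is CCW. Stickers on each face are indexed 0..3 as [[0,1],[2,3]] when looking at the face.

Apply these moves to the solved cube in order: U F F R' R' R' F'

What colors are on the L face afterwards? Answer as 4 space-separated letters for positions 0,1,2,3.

Answer: G R O Y

Derivation:
After move 1 (U): U=WWWW F=RRGG R=BBRR B=OOBB L=GGOO
After move 2 (F): F=GRGR U=WWOG R=WBWR D=RBYY L=GYOY
After move 3 (F): F=GGRR U=WWYY R=OBGR D=WWYY L=GROB
After move 4 (R'): R=BROG U=WBYO F=GWRY D=WGYR B=YOWB
After move 5 (R'): R=RGBO U=WWYY F=GBRO D=WWYY B=ROGB
After move 6 (R'): R=GORB U=WGYR F=GWRY D=WBYO B=YOWB
After move 7 (F'): F=WYGR U=WGGR R=BOWB D=RBYO L=GROY
Query: L face = GROY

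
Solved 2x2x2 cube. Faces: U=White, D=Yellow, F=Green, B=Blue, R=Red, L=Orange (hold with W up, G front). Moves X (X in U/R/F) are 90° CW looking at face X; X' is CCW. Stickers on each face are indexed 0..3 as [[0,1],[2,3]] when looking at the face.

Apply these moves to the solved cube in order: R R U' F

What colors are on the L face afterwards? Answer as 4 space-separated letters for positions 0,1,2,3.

Answer: G Y O W

Derivation:
After move 1 (R): R=RRRR U=WGWG F=GYGY D=YBYB B=WBWB
After move 2 (R): R=RRRR U=WYWY F=GBGB D=YWYW B=GBGB
After move 3 (U'): U=YYWW F=OOGB R=GBRR B=RRGB L=GBOO
After move 4 (F): F=GOBO U=YYOB R=WBWR D=RGYW L=GYOW
Query: L face = GYOW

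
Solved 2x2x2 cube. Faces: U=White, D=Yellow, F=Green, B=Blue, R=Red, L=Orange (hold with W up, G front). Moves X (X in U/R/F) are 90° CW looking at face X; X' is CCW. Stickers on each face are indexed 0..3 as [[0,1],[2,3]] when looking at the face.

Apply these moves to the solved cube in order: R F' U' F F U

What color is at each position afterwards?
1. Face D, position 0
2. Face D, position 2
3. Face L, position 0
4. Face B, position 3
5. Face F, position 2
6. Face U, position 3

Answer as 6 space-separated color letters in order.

After move 1 (R): R=RRRR U=WGWG F=GYGY D=YBYB B=WBWB
After move 2 (F'): F=YYGG U=WGRR R=BRYR D=OOYB L=OGOW
After move 3 (U'): U=GRWR F=OGGG R=YYYR B=BRWB L=WBOW
After move 4 (F): F=GOGG U=GRWB R=WYRR D=YYYB L=WOOO
After move 5 (F): F=GGGO U=GROO R=WYBR D=RWYB L=WYOY
After move 6 (U): U=OGOR F=WYGO R=BRBR B=WYWB L=GGOY
Query 1: D[0] = R
Query 2: D[2] = Y
Query 3: L[0] = G
Query 4: B[3] = B
Query 5: F[2] = G
Query 6: U[3] = R

Answer: R Y G B G R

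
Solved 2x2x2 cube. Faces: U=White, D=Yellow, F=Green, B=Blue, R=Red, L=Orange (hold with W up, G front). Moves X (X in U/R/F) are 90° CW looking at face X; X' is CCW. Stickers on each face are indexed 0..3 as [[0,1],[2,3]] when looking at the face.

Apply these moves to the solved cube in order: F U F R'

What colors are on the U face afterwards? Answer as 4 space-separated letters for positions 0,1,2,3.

After move 1 (F): F=GGGG U=WWOO R=WRWR D=RRYY L=OYOY
After move 2 (U): U=OWOW F=WRGG R=BBWR B=OYBB L=GGOY
After move 3 (F): F=GWGR U=OWYG R=OBWR D=WBYY L=GROR
After move 4 (R'): R=BROW U=OBYO F=GWGG D=WWYR B=YYBB
Query: U face = OBYO

Answer: O B Y O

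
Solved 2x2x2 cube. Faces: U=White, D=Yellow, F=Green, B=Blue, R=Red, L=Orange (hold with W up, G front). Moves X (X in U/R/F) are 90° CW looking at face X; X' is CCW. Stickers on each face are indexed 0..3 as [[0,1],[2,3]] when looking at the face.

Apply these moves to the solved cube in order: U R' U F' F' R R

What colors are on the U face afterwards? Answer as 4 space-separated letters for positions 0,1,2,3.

Answer: W O R G

Derivation:
After move 1 (U): U=WWWW F=RRGG R=BBRR B=OOBB L=GGOO
After move 2 (R'): R=BRBR U=WBWO F=RWGW D=YRYG B=YOYB
After move 3 (U): U=WWOB F=BRGW R=YOBR B=GGYB L=RWOO
After move 4 (F'): F=RWBG U=WWYB R=ROYR D=WOYG L=RBOO
After move 5 (F'): F=WGRB U=WWRY R=OOWR D=BOYG L=RBOY
After move 6 (R): R=WORO U=WGRB F=WORG D=BYYG B=YGWB
After move 7 (R): R=RWOO U=WORG F=WYRG D=BWYY B=BGGB
Query: U face = WORG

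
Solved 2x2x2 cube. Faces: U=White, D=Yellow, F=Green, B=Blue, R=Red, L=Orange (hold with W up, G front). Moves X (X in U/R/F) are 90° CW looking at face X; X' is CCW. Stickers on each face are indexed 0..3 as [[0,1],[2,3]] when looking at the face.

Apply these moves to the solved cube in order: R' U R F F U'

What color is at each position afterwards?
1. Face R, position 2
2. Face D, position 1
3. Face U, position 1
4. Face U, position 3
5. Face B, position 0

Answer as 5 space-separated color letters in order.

Answer: W B Y Y O

Derivation:
After move 1 (R'): R=RRRR U=WBWB F=GWGW D=YGYG B=YBYB
After move 2 (U): U=WWBB F=RRGW R=YBRR B=OOYB L=GWOO
After move 3 (R): R=RYRB U=WRBW F=RGGG D=YYYO B=BOWB
After move 4 (F): F=GRGG U=WROW R=BYWB D=RRYO L=GYOY
After move 5 (F): F=GGGR U=WRYY R=OYWB D=WBYO L=GROR
After move 6 (U'): U=RYWY F=GRGR R=GGWB B=OYWB L=BOOR
Query 1: R[2] = W
Query 2: D[1] = B
Query 3: U[1] = Y
Query 4: U[3] = Y
Query 5: B[0] = O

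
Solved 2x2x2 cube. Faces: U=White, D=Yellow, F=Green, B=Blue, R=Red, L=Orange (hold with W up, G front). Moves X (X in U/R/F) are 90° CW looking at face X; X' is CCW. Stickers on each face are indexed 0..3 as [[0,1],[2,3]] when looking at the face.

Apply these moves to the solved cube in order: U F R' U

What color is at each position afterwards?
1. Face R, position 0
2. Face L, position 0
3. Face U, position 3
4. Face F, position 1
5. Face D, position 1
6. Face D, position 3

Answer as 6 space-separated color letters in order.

Answer: Y G B R R R

Derivation:
After move 1 (U): U=WWWW F=RRGG R=BBRR B=OOBB L=GGOO
After move 2 (F): F=GRGR U=WWOG R=WBWR D=RBYY L=GYOY
After move 3 (R'): R=BRWW U=WBOO F=GWGG D=RRYR B=YOBB
After move 4 (U): U=OWOB F=BRGG R=YOWW B=GYBB L=GWOY
Query 1: R[0] = Y
Query 2: L[0] = G
Query 3: U[3] = B
Query 4: F[1] = R
Query 5: D[1] = R
Query 6: D[3] = R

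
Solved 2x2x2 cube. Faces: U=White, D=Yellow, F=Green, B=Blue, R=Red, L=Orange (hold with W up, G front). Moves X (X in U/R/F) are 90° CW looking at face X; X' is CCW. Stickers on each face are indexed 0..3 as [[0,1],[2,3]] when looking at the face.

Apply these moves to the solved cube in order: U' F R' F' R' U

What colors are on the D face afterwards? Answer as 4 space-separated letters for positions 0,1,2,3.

Answer: Y B Y G

Derivation:
After move 1 (U'): U=WWWW F=OOGG R=GGRR B=RRBB L=BBOO
After move 2 (F): F=GOGO U=WWOB R=WGWR D=RGYY L=BYOY
After move 3 (R'): R=GRWW U=WBOR F=GWGB D=ROYO B=YRGB
After move 4 (F'): F=WBGG U=WBGW R=ORRW D=YYYO L=BROO
After move 5 (R'): R=RWOR U=WGGY F=WBGW D=YBYG B=ORYB
After move 6 (U): U=GWYG F=RWGW R=OROR B=BRYB L=WBOO
Query: D face = YBYG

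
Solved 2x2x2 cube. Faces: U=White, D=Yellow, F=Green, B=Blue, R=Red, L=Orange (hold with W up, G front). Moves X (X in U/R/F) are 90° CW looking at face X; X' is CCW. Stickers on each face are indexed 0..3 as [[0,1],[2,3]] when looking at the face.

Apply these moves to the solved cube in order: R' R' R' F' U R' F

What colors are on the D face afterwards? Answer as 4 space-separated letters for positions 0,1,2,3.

Answer: W B Y G

Derivation:
After move 1 (R'): R=RRRR U=WBWB F=GWGW D=YGYG B=YBYB
After move 2 (R'): R=RRRR U=WYWY F=GBGB D=YWYW B=GBGB
After move 3 (R'): R=RRRR U=WGWG F=GYGY D=YBYB B=WBWB
After move 4 (F'): F=YYGG U=WGRR R=BRYR D=OOYB L=OGOW
After move 5 (U): U=RWRG F=BRGG R=WBYR B=OGWB L=YYOW
After move 6 (R'): R=BRWY U=RWRO F=BWGG D=ORYG B=BGOB
After move 7 (F): F=GBGW U=RWWY R=RROY D=WBYG L=YOOR
Query: D face = WBYG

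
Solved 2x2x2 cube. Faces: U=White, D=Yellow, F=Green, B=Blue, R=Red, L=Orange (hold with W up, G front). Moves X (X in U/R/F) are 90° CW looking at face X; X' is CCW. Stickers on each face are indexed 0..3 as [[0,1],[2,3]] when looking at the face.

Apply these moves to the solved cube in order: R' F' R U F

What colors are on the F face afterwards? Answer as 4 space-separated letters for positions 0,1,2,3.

Answer: G Y G G

Derivation:
After move 1 (R'): R=RRRR U=WBWB F=GWGW D=YGYG B=YBYB
After move 2 (F'): F=WWGG U=WBRR R=GRYR D=OOYG L=OBOW
After move 3 (R): R=YGRR U=WWRG F=WOGG D=OYYY B=RBBB
After move 4 (U): U=RWGW F=YGGG R=RBRR B=OBBB L=WOOW
After move 5 (F): F=GYGG U=RWWO R=GBWR D=RRYY L=WOOY
Query: F face = GYGG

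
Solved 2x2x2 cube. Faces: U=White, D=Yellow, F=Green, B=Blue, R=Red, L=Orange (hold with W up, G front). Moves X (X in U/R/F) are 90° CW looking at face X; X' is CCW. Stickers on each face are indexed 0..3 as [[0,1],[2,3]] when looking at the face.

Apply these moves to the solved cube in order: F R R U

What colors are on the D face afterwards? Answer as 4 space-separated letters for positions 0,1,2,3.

After move 1 (F): F=GGGG U=WWOO R=WRWR D=RRYY L=OYOY
After move 2 (R): R=WWRR U=WGOG F=GRGY D=RBYB B=OBWB
After move 3 (R): R=RWRW U=WROY F=GBGB D=RWYO B=GBGB
After move 4 (U): U=OWYR F=RWGB R=GBRW B=OYGB L=GBOY
Query: D face = RWYO

Answer: R W Y O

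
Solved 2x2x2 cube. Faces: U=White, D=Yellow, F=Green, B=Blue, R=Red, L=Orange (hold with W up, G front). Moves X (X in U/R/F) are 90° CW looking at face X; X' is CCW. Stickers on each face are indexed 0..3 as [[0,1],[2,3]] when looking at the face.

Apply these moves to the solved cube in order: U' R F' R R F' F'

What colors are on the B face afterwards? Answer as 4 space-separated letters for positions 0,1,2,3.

Answer: G R Y B

Derivation:
After move 1 (U'): U=WWWW F=OOGG R=GGRR B=RRBB L=BBOO
After move 2 (R): R=RGRG U=WOWG F=OYGY D=YBYR B=WRWB
After move 3 (F'): F=YYOG U=WORR R=BGYG D=BOYR L=BGOW
After move 4 (R): R=YBGG U=WYRG F=YOOR D=BWYW B=RROB
After move 5 (R): R=GYGB U=WORR F=YWOW D=BOYR B=GRYB
After move 6 (F'): F=WWYO U=WOGG R=OYBB D=GWYR L=BROR
After move 7 (F'): F=WOWY U=WOOB R=WYGB D=RRYR L=BGOG
Query: B face = GRYB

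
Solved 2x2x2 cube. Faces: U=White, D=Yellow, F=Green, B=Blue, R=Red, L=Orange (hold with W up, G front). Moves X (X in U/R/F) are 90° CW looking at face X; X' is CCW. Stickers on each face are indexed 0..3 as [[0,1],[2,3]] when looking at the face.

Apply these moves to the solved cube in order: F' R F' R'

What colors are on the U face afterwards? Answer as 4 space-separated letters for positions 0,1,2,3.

After move 1 (F'): F=GGGG U=WWRR R=YRYR D=OOYY L=OWOW
After move 2 (R): R=YYRR U=WGRG F=GOGY D=OBYB B=RBWB
After move 3 (F'): F=OYGG U=WGYR R=BYOR D=WWYB L=OGOR
After move 4 (R'): R=YRBO U=WWYR F=OGGR D=WYYG B=BBWB
Query: U face = WWYR

Answer: W W Y R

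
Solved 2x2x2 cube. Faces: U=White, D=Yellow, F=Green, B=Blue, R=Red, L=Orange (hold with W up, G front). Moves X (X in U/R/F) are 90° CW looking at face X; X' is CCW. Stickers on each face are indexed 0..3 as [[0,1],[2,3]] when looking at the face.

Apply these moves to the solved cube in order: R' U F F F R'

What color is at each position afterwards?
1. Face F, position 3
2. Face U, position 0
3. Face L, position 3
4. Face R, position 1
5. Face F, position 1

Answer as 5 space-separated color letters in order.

Answer: R W B R W

Derivation:
After move 1 (R'): R=RRRR U=WBWB F=GWGW D=YGYG B=YBYB
After move 2 (U): U=WWBB F=RRGW R=YBRR B=OOYB L=GWOO
After move 3 (F): F=GRWR U=WWOW R=BBBR D=RYYG L=GYOG
After move 4 (F): F=WGRR U=WWGY R=OBWR D=BBYG L=GROY
After move 5 (F): F=RWRG U=WWYR R=GBYR D=WOYG L=GBOB
After move 6 (R'): R=BRGY U=WYYO F=RWRR D=WWYG B=GOOB
Query 1: F[3] = R
Query 2: U[0] = W
Query 3: L[3] = B
Query 4: R[1] = R
Query 5: F[1] = W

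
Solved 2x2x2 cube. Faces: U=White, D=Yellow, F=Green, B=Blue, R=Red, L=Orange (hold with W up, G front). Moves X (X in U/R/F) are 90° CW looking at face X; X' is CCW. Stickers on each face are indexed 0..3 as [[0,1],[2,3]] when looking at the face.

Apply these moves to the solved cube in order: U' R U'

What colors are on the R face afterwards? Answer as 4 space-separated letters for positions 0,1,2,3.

After move 1 (U'): U=WWWW F=OOGG R=GGRR B=RRBB L=BBOO
After move 2 (R): R=RGRG U=WOWG F=OYGY D=YBYR B=WRWB
After move 3 (U'): U=OGWW F=BBGY R=OYRG B=RGWB L=WROO
Query: R face = OYRG

Answer: O Y R G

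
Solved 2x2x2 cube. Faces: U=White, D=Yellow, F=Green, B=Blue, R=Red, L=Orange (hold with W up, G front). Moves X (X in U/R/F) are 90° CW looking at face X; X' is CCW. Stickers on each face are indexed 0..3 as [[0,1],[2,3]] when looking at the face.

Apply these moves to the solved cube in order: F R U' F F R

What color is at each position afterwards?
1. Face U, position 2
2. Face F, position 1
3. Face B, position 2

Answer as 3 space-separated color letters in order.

After move 1 (F): F=GGGG U=WWOO R=WRWR D=RRYY L=OYOY
After move 2 (R): R=WWRR U=WGOG F=GRGY D=RBYB B=OBWB
After move 3 (U'): U=GGWO F=OYGY R=GRRR B=WWWB L=OBOY
After move 4 (F): F=GOYY U=GGYB R=WROR D=RGYB L=OROB
After move 5 (F): F=YGYO U=GGBR R=YRBR D=OWYB L=OROG
After move 6 (R): R=BYRR U=GGBO F=YWYB D=OWYW B=RWGB
Query 1: U[2] = B
Query 2: F[1] = W
Query 3: B[2] = G

Answer: B W G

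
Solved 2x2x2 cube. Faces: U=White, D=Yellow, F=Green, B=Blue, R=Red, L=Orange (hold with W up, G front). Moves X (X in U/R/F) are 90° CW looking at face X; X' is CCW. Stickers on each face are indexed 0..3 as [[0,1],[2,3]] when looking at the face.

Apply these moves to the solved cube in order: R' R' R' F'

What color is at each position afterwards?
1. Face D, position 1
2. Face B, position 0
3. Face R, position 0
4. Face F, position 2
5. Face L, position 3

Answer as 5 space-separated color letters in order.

Answer: O W B G W

Derivation:
After move 1 (R'): R=RRRR U=WBWB F=GWGW D=YGYG B=YBYB
After move 2 (R'): R=RRRR U=WYWY F=GBGB D=YWYW B=GBGB
After move 3 (R'): R=RRRR U=WGWG F=GYGY D=YBYB B=WBWB
After move 4 (F'): F=YYGG U=WGRR R=BRYR D=OOYB L=OGOW
Query 1: D[1] = O
Query 2: B[0] = W
Query 3: R[0] = B
Query 4: F[2] = G
Query 5: L[3] = W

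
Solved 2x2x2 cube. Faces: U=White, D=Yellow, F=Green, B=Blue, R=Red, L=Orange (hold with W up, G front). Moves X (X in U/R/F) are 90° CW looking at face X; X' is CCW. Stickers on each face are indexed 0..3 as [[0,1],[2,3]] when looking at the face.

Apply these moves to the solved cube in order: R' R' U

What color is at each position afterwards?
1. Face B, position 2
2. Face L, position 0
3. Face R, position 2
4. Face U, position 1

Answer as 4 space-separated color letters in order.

After move 1 (R'): R=RRRR U=WBWB F=GWGW D=YGYG B=YBYB
After move 2 (R'): R=RRRR U=WYWY F=GBGB D=YWYW B=GBGB
After move 3 (U): U=WWYY F=RRGB R=GBRR B=OOGB L=GBOO
Query 1: B[2] = G
Query 2: L[0] = G
Query 3: R[2] = R
Query 4: U[1] = W

Answer: G G R W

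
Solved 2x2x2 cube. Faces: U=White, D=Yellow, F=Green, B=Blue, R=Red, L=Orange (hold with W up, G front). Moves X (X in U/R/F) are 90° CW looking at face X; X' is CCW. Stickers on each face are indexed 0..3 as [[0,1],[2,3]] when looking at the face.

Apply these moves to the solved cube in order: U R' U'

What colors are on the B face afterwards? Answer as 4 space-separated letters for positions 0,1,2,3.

After move 1 (U): U=WWWW F=RRGG R=BBRR B=OOBB L=GGOO
After move 2 (R'): R=BRBR U=WBWO F=RWGW D=YRYG B=YOYB
After move 3 (U'): U=BOWW F=GGGW R=RWBR B=BRYB L=YOOO
Query: B face = BRYB

Answer: B R Y B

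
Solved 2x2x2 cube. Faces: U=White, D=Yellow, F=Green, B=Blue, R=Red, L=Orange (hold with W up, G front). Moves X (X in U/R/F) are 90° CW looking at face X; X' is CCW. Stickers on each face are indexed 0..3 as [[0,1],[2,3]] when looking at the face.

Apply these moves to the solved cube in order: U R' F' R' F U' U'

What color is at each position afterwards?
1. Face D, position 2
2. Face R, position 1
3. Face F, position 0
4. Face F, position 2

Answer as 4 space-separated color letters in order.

After move 1 (U): U=WWWW F=RRGG R=BBRR B=OOBB L=GGOO
After move 2 (R'): R=BRBR U=WBWO F=RWGW D=YRYG B=YOYB
After move 3 (F'): F=WWRG U=WBBB R=RRYR D=GOYG L=GOOW
After move 4 (R'): R=RRRY U=WYBY F=WBRB D=GWYG B=GOOB
After move 5 (F): F=RWBB U=WYWO R=BRYY D=RRYG L=GGOW
After move 6 (U'): U=YOWW F=GGBB R=RWYY B=BROB L=GOOW
After move 7 (U'): U=OWYW F=GOBB R=GGYY B=RWOB L=BROW
Query 1: D[2] = Y
Query 2: R[1] = G
Query 3: F[0] = G
Query 4: F[2] = B

Answer: Y G G B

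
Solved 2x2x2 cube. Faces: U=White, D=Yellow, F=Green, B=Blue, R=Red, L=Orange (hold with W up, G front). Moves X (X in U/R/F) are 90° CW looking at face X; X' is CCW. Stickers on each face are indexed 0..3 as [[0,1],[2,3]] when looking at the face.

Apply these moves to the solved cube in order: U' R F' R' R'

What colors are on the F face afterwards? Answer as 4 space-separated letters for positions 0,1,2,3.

After move 1 (U'): U=WWWW F=OOGG R=GGRR B=RRBB L=BBOO
After move 2 (R): R=RGRG U=WOWG F=OYGY D=YBYR B=WRWB
After move 3 (F'): F=YYOG U=WORR R=BGYG D=BOYR L=BGOW
After move 4 (R'): R=GGBY U=WWRW F=YOOR D=BYYG B=RROB
After move 5 (R'): R=GYGB U=WORR F=YWOW D=BOYR B=GRYB
Query: F face = YWOW

Answer: Y W O W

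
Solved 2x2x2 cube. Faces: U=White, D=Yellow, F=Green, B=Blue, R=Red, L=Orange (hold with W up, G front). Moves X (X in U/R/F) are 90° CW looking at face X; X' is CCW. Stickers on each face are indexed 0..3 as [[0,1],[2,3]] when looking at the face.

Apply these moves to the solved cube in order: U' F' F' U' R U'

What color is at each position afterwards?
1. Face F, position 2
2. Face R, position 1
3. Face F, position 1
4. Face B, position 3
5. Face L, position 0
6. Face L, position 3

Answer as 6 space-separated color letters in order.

Answer: O W R B Y G

Derivation:
After move 1 (U'): U=WWWW F=OOGG R=GGRR B=RRBB L=BBOO
After move 2 (F'): F=OGOG U=WWGR R=YGYR D=BOYY L=BWOW
After move 3 (F'): F=GGOO U=WWYY R=OGBR D=WWYY L=BROG
After move 4 (U'): U=WYWY F=BROO R=GGBR B=OGBB L=RROG
After move 5 (R): R=BGRG U=WRWO F=BWOY D=WBYO B=YGYB
After move 6 (U'): U=ROWW F=RROY R=BWRG B=BGYB L=YGOG
Query 1: F[2] = O
Query 2: R[1] = W
Query 3: F[1] = R
Query 4: B[3] = B
Query 5: L[0] = Y
Query 6: L[3] = G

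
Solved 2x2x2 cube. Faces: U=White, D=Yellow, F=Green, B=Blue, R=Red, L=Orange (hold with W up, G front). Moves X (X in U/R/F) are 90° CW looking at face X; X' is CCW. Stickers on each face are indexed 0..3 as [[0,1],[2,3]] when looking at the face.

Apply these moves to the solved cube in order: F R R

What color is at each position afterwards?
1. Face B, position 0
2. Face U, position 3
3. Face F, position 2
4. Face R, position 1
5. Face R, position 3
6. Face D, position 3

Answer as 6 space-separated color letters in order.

Answer: G Y G W W O

Derivation:
After move 1 (F): F=GGGG U=WWOO R=WRWR D=RRYY L=OYOY
After move 2 (R): R=WWRR U=WGOG F=GRGY D=RBYB B=OBWB
After move 3 (R): R=RWRW U=WROY F=GBGB D=RWYO B=GBGB
Query 1: B[0] = G
Query 2: U[3] = Y
Query 3: F[2] = G
Query 4: R[1] = W
Query 5: R[3] = W
Query 6: D[3] = O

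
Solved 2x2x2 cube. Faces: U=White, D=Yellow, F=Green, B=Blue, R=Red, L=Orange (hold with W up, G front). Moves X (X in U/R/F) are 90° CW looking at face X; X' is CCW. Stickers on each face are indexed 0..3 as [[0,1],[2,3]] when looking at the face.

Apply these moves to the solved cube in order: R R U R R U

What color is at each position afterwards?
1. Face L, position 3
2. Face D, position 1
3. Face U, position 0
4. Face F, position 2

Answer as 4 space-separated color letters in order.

Answer: O W Y G

Derivation:
After move 1 (R): R=RRRR U=WGWG F=GYGY D=YBYB B=WBWB
After move 2 (R): R=RRRR U=WYWY F=GBGB D=YWYW B=GBGB
After move 3 (U): U=WWYY F=RRGB R=GBRR B=OOGB L=GBOO
After move 4 (R): R=RGRB U=WRYB F=RWGW D=YGYO B=YOWB
After move 5 (R): R=RRBG U=WWYW F=RGGO D=YWYY B=BORB
After move 6 (U): U=YWWW F=RRGO R=BOBG B=GBRB L=RGOO
Query 1: L[3] = O
Query 2: D[1] = W
Query 3: U[0] = Y
Query 4: F[2] = G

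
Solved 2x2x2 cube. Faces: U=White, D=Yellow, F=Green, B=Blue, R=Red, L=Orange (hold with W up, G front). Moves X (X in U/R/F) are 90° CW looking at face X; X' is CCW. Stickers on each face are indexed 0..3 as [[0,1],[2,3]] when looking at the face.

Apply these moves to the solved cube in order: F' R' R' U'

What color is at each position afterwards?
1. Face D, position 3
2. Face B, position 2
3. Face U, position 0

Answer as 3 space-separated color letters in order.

Answer: R G O

Derivation:
After move 1 (F'): F=GGGG U=WWRR R=YRYR D=OOYY L=OWOW
After move 2 (R'): R=RRYY U=WBRB F=GWGR D=OGYG B=YBOB
After move 3 (R'): R=RYRY U=WORY F=GBGB D=OWYR B=GBGB
After move 4 (U'): U=OYWR F=OWGB R=GBRY B=RYGB L=GBOW
Query 1: D[3] = R
Query 2: B[2] = G
Query 3: U[0] = O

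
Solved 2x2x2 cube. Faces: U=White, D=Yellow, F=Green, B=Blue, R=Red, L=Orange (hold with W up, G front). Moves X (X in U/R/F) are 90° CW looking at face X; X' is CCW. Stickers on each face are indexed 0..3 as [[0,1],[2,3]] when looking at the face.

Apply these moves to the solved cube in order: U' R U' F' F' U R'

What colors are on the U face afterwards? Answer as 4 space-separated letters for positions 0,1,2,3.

After move 1 (U'): U=WWWW F=OOGG R=GGRR B=RRBB L=BBOO
After move 2 (R): R=RGRG U=WOWG F=OYGY D=YBYR B=WRWB
After move 3 (U'): U=OGWW F=BBGY R=OYRG B=RGWB L=WROO
After move 4 (F'): F=BYBG U=OGOR R=BYYG D=ROYR L=WWOW
After move 5 (F'): F=YGBB U=OGBY R=OYRG D=WWYR L=WROO
After move 6 (U): U=BOYG F=OYBB R=RGRG B=WRWB L=YGOO
After move 7 (R'): R=GGRR U=BWYW F=OOBG D=WYYB B=RRWB
Query: U face = BWYW

Answer: B W Y W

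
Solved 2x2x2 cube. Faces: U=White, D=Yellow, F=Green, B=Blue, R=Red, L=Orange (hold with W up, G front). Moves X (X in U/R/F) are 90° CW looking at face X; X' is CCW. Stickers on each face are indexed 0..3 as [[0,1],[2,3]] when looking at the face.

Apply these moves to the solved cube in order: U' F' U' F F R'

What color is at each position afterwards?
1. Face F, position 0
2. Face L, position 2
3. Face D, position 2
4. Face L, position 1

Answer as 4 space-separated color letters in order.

Answer: G O Y Y

Derivation:
After move 1 (U'): U=WWWW F=OOGG R=GGRR B=RRBB L=BBOO
After move 2 (F'): F=OGOG U=WWGR R=YGYR D=BOYY L=BWOW
After move 3 (U'): U=WRWG F=BWOG R=OGYR B=YGBB L=RROW
After move 4 (F): F=OBGW U=WRWR R=WGGR D=YOYY L=RBOO
After move 5 (F): F=GOWB U=WROB R=WGRR D=GWYY L=RYOO
After move 6 (R'): R=GRWR U=WBOY F=GRWB D=GOYB B=YGWB
Query 1: F[0] = G
Query 2: L[2] = O
Query 3: D[2] = Y
Query 4: L[1] = Y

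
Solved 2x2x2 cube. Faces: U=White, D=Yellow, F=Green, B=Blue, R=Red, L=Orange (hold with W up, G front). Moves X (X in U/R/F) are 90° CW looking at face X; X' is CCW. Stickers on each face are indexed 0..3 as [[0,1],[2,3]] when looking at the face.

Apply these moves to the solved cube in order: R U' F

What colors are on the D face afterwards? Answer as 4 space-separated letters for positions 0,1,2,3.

After move 1 (R): R=RRRR U=WGWG F=GYGY D=YBYB B=WBWB
After move 2 (U'): U=GGWW F=OOGY R=GYRR B=RRWB L=WBOO
After move 3 (F): F=GOYO U=GGOB R=WYWR D=RGYB L=WYOB
Query: D face = RGYB

Answer: R G Y B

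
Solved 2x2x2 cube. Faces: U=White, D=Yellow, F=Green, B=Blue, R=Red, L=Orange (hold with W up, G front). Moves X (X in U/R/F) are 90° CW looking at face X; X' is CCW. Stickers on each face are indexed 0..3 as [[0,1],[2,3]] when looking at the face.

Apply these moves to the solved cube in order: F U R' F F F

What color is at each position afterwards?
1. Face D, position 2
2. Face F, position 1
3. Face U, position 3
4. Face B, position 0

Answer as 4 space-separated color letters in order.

Answer: Y W B Y

Derivation:
After move 1 (F): F=GGGG U=WWOO R=WRWR D=RRYY L=OYOY
After move 2 (U): U=OWOW F=WRGG R=BBWR B=OYBB L=GGOY
After move 3 (R'): R=BRBW U=OBOO F=WWGW D=RRYG B=YYRB
After move 4 (F): F=GWWW U=OBYG R=OROW D=BBYG L=GROR
After move 5 (F): F=WGWW U=OBRR R=YRGW D=OOYG L=GBOB
After move 6 (F): F=WWWG U=OBBB R=RRRW D=GYYG L=GOOO
Query 1: D[2] = Y
Query 2: F[1] = W
Query 3: U[3] = B
Query 4: B[0] = Y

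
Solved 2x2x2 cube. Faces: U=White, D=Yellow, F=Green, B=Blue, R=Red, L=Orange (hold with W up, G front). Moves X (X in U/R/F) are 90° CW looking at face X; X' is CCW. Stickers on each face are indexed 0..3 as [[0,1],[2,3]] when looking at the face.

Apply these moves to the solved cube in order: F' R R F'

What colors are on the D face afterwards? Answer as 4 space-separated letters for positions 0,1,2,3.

After move 1 (F'): F=GGGG U=WWRR R=YRYR D=OOYY L=OWOW
After move 2 (R): R=YYRR U=WGRG F=GOGY D=OBYB B=RBWB
After move 3 (R): R=RYRY U=WORY F=GBGB D=OWYR B=GBGB
After move 4 (F'): F=BBGG U=WORR R=WYOY D=WWYR L=OYOR
Query: D face = WWYR

Answer: W W Y R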